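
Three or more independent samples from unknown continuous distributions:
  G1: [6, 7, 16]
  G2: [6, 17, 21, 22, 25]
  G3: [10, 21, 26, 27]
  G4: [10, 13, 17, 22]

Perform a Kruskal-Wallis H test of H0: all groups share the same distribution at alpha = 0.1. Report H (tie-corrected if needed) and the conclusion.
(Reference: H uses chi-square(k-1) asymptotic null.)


Step 1: Combine all N = 16 observations and assign midranks.
sorted (value, group, rank): (6,G1,1.5), (6,G2,1.5), (7,G1,3), (10,G3,4.5), (10,G4,4.5), (13,G4,6), (16,G1,7), (17,G2,8.5), (17,G4,8.5), (21,G2,10.5), (21,G3,10.5), (22,G2,12.5), (22,G4,12.5), (25,G2,14), (26,G3,15), (27,G3,16)
Step 2: Sum ranks within each group.
R_1 = 11.5 (n_1 = 3)
R_2 = 47 (n_2 = 5)
R_3 = 46 (n_3 = 4)
R_4 = 31.5 (n_4 = 4)
Step 3: H = 12/(N(N+1)) * sum(R_i^2/n_i) - 3(N+1)
     = 12/(16*17) * (11.5^2/3 + 47^2/5 + 46^2/4 + 31.5^2/4) - 3*17
     = 0.044118 * 1262.95 - 51
     = 4.718199.
Step 4: Ties present; correction factor C = 1 - 30/(16^3 - 16) = 0.992647. Corrected H = 4.718199 / 0.992647 = 4.753148.
Step 5: Under H0, H ~ chi^2(3); p-value = 0.190791.
Step 6: alpha = 0.1. fail to reject H0.

H = 4.7531, df = 3, p = 0.190791, fail to reject H0.


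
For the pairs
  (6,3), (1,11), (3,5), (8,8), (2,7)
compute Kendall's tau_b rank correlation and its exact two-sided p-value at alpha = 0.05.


Step 1: Enumerate the 10 unordered pairs (i,j) with i<j and classify each by sign(x_j-x_i) * sign(y_j-y_i).
  (1,2):dx=-5,dy=+8->D; (1,3):dx=-3,dy=+2->D; (1,4):dx=+2,dy=+5->C; (1,5):dx=-4,dy=+4->D
  (2,3):dx=+2,dy=-6->D; (2,4):dx=+7,dy=-3->D; (2,5):dx=+1,dy=-4->D; (3,4):dx=+5,dy=+3->C
  (3,5):dx=-1,dy=+2->D; (4,5):dx=-6,dy=-1->C
Step 2: C = 3, D = 7, total pairs = 10.
Step 3: tau = (C - D)/(n(n-1)/2) = (3 - 7)/10 = -0.400000.
Step 4: Exact two-sided p-value (enumerate n! = 120 permutations of y under H0): p = 0.483333.
Step 5: alpha = 0.05. fail to reject H0.

tau_b = -0.4000 (C=3, D=7), p = 0.483333, fail to reject H0.


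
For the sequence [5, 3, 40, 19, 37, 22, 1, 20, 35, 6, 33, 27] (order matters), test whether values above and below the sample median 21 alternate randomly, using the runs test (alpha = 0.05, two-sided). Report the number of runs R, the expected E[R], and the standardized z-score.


Step 1: Compute median = 21; label A = above, B = below.
Labels in order: BBABAABBABAA  (n_A = 6, n_B = 6)
Step 2: Count runs R = 8.
Step 3: Under H0 (random ordering), E[R] = 2*n_A*n_B/(n_A+n_B) + 1 = 2*6*6/12 + 1 = 7.0000.
        Var[R] = 2*n_A*n_B*(2*n_A*n_B - n_A - n_B) / ((n_A+n_B)^2 * (n_A+n_B-1)) = 4320/1584 = 2.7273.
        SD[R] = 1.6514.
Step 4: Continuity-corrected z = (R - 0.5 - E[R]) / SD[R] = (8 - 0.5 - 7.0000) / 1.6514 = 0.3028.
Step 5: Two-sided p-value via normal approximation = 2*(1 - Phi(|z|)) = 0.762069.
Step 6: alpha = 0.05. fail to reject H0.

R = 8, z = 0.3028, p = 0.762069, fail to reject H0.


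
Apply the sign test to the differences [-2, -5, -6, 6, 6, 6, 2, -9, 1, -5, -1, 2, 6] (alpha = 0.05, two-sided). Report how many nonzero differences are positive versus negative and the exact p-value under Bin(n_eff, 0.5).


Step 1: Discard zero differences. Original n = 13; n_eff = number of nonzero differences = 13.
Nonzero differences (with sign): -2, -5, -6, +6, +6, +6, +2, -9, +1, -5, -1, +2, +6
Step 2: Count signs: positive = 7, negative = 6.
Step 3: Under H0: P(positive) = 0.5, so the number of positives S ~ Bin(13, 0.5).
Step 4: Two-sided exact p-value = sum of Bin(13,0.5) probabilities at or below the observed probability = 1.000000.
Step 5: alpha = 0.05. fail to reject H0.

n_eff = 13, pos = 7, neg = 6, p = 1.000000, fail to reject H0.


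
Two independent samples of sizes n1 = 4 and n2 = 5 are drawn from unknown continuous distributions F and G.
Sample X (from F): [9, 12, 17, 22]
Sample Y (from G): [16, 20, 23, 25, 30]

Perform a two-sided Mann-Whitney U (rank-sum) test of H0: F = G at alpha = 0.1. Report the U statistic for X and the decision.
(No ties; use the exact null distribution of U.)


Step 1: Combine and sort all 9 observations; assign midranks.
sorted (value, group): (9,X), (12,X), (16,Y), (17,X), (20,Y), (22,X), (23,Y), (25,Y), (30,Y)
ranks: 9->1, 12->2, 16->3, 17->4, 20->5, 22->6, 23->7, 25->8, 30->9
Step 2: Rank sum for X: R1 = 1 + 2 + 4 + 6 = 13.
Step 3: U_X = R1 - n1(n1+1)/2 = 13 - 4*5/2 = 13 - 10 = 3.
       U_Y = n1*n2 - U_X = 20 - 3 = 17.
Step 4: No ties, so the exact null distribution of U (based on enumerating the C(9,4) = 126 equally likely rank assignments) gives the two-sided p-value.
Step 5: p-value = 0.111111; compare to alpha = 0.1. fail to reject H0.

U_X = 3, p = 0.111111, fail to reject H0 at alpha = 0.1.


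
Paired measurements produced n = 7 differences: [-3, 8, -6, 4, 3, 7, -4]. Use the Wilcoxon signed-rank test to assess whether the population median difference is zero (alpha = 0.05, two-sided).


Step 1: Drop any zero differences (none here) and take |d_i|.
|d| = [3, 8, 6, 4, 3, 7, 4]
Step 2: Midrank |d_i| (ties get averaged ranks).
ranks: |3|->1.5, |8|->7, |6|->5, |4|->3.5, |3|->1.5, |7|->6, |4|->3.5
Step 3: Attach original signs; sum ranks with positive sign and with negative sign.
W+ = 7 + 3.5 + 1.5 + 6 = 18
W- = 1.5 + 5 + 3.5 = 10
(Check: W+ + W- = 28 should equal n(n+1)/2 = 28.)
Step 4: Test statistic W = min(W+, W-) = 10.
Step 5: Ties in |d|, so use the tie-corrected normal approximation.
        E[W] = n(n+1)/4 = 7*8/4 = 14.
        Tie groups: |d|=3 (t=2), |d|=4 (t=2); sum(t^3 - t) = 12.
        Var[W] = n(n+1)(2n+1)/24 - sum(t^3-t)/48 = 840/24 - 12/48 = 34.75.
        z = (W - E[W]) / sqrt(Var[W]) = (10 - 14) / 5.8949 = -0.6786.
        Two-sided p = 2*Phi(z) = 0.497422.
Step 6: alpha = 0.05. fail to reject H0.

W+ = 18, W- = 10, W = min = 10, p = 0.497422, fail to reject H0.


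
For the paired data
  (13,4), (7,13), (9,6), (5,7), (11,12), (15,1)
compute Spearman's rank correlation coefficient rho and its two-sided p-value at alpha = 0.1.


Step 1: Rank x and y separately (midranks; no ties here).
rank(x): 13->5, 7->2, 9->3, 5->1, 11->4, 15->6
rank(y): 4->2, 13->6, 6->3, 7->4, 12->5, 1->1
Step 2: d_i = R_x(i) - R_y(i); compute d_i^2.
  (5-2)^2=9, (2-6)^2=16, (3-3)^2=0, (1-4)^2=9, (4-5)^2=1, (6-1)^2=25
sum(d^2) = 60.
Step 3: rho = 1 - 6*60 / (6*(6^2 - 1)) = 1 - 360/210 = -0.714286.
Step 4: Under H0, t = rho * sqrt((n-2)/(1-rho^2)) = -2.0412 ~ t(4).
Step 5: Two-sided p-value from the t-distribution with 4 df = 0.110787.
Step 6: alpha = 0.1. fail to reject H0.

rho = -0.7143, p = 0.110787, fail to reject H0 at alpha = 0.1.


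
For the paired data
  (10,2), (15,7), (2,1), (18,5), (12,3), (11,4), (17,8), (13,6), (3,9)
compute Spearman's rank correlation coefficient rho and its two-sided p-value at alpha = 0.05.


Step 1: Rank x and y separately (midranks; no ties here).
rank(x): 10->3, 15->7, 2->1, 18->9, 12->5, 11->4, 17->8, 13->6, 3->2
rank(y): 2->2, 7->7, 1->1, 5->5, 3->3, 4->4, 8->8, 6->6, 9->9
Step 2: d_i = R_x(i) - R_y(i); compute d_i^2.
  (3-2)^2=1, (7-7)^2=0, (1-1)^2=0, (9-5)^2=16, (5-3)^2=4, (4-4)^2=0, (8-8)^2=0, (6-6)^2=0, (2-9)^2=49
sum(d^2) = 70.
Step 3: rho = 1 - 6*70 / (9*(9^2 - 1)) = 1 - 420/720 = 0.416667.
Step 4: Under H0, t = rho * sqrt((n-2)/(1-rho^2)) = 1.2127 ~ t(7).
Step 5: Two-sided p-value from the t-distribution with 7 df = 0.264586.
Step 6: alpha = 0.05. fail to reject H0.

rho = 0.4167, p = 0.264586, fail to reject H0 at alpha = 0.05.


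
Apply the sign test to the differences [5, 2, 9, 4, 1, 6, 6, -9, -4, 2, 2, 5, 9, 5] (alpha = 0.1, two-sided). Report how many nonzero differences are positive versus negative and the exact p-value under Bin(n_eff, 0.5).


Step 1: Discard zero differences. Original n = 14; n_eff = number of nonzero differences = 14.
Nonzero differences (with sign): +5, +2, +9, +4, +1, +6, +6, -9, -4, +2, +2, +5, +9, +5
Step 2: Count signs: positive = 12, negative = 2.
Step 3: Under H0: P(positive) = 0.5, so the number of positives S ~ Bin(14, 0.5).
Step 4: Two-sided exact p-value = sum of Bin(14,0.5) probabilities at or below the observed probability = 0.012939.
Step 5: alpha = 0.1. reject H0.

n_eff = 14, pos = 12, neg = 2, p = 0.012939, reject H0.


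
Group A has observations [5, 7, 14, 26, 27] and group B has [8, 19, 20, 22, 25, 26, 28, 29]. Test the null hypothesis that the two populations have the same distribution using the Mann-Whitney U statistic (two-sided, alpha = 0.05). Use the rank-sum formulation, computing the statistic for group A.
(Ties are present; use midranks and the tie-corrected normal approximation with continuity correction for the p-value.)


Step 1: Combine and sort all 13 observations; assign midranks.
sorted (value, group): (5,X), (7,X), (8,Y), (14,X), (19,Y), (20,Y), (22,Y), (25,Y), (26,X), (26,Y), (27,X), (28,Y), (29,Y)
ranks: 5->1, 7->2, 8->3, 14->4, 19->5, 20->6, 22->7, 25->8, 26->9.5, 26->9.5, 27->11, 28->12, 29->13
Step 2: Rank sum for X: R1 = 1 + 2 + 4 + 9.5 + 11 = 27.5.
Step 3: U_X = R1 - n1(n1+1)/2 = 27.5 - 5*6/2 = 27.5 - 15 = 12.5.
       U_Y = n1*n2 - U_X = 40 - 12.5 = 27.5.
Step 4: Ties are present, so use the tie-corrected normal approximation (with continuity correction) for the p-value.
Step 5: p-value = 0.304842; compare to alpha = 0.05. fail to reject H0.

U_X = 12.5, p = 0.304842, fail to reject H0 at alpha = 0.05.


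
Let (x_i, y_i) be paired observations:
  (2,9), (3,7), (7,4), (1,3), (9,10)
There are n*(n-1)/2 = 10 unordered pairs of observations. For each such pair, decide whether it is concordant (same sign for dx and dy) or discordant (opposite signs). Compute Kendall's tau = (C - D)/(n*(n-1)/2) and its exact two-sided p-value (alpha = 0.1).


Step 1: Enumerate the 10 unordered pairs (i,j) with i<j and classify each by sign(x_j-x_i) * sign(y_j-y_i).
  (1,2):dx=+1,dy=-2->D; (1,3):dx=+5,dy=-5->D; (1,4):dx=-1,dy=-6->C; (1,5):dx=+7,dy=+1->C
  (2,3):dx=+4,dy=-3->D; (2,4):dx=-2,dy=-4->C; (2,5):dx=+6,dy=+3->C; (3,4):dx=-6,dy=-1->C
  (3,5):dx=+2,dy=+6->C; (4,5):dx=+8,dy=+7->C
Step 2: C = 7, D = 3, total pairs = 10.
Step 3: tau = (C - D)/(n(n-1)/2) = (7 - 3)/10 = 0.400000.
Step 4: Exact two-sided p-value (enumerate n! = 120 permutations of y under H0): p = 0.483333.
Step 5: alpha = 0.1. fail to reject H0.

tau_b = 0.4000 (C=7, D=3), p = 0.483333, fail to reject H0.


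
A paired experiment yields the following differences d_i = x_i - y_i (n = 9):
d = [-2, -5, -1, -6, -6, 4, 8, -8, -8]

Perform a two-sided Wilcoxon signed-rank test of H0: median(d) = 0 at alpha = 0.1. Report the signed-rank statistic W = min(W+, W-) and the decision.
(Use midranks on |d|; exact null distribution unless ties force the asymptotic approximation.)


Step 1: Drop any zero differences (none here) and take |d_i|.
|d| = [2, 5, 1, 6, 6, 4, 8, 8, 8]
Step 2: Midrank |d_i| (ties get averaged ranks).
ranks: |2|->2, |5|->4, |1|->1, |6|->5.5, |6|->5.5, |4|->3, |8|->8, |8|->8, |8|->8
Step 3: Attach original signs; sum ranks with positive sign and with negative sign.
W+ = 3 + 8 = 11
W- = 2 + 4 + 1 + 5.5 + 5.5 + 8 + 8 = 34
(Check: W+ + W- = 45 should equal n(n+1)/2 = 45.)
Step 4: Test statistic W = min(W+, W-) = 11.
Step 5: Ties in |d|, so use the tie-corrected normal approximation.
        E[W] = n(n+1)/4 = 9*10/4 = 22.5.
        Tie groups: |d|=6 (t=2), |d|=8 (t=3); sum(t^3 - t) = 30.
        Var[W] = n(n+1)(2n+1)/24 - sum(t^3-t)/48 = 1710/24 - 30/48 = 70.625.
        z = (W - E[W]) / sqrt(Var[W]) = (11 - 22.5) / 8.4039 = -1.3684.
        Two-sided p = 2*Phi(z) = 0.171181.
Step 6: alpha = 0.1. fail to reject H0.

W+ = 11, W- = 34, W = min = 11, p = 0.171181, fail to reject H0.


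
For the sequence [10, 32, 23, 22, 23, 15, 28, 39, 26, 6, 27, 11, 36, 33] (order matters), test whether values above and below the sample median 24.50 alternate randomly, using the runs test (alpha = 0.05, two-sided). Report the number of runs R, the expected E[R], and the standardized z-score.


Step 1: Compute median = 24.50; label A = above, B = below.
Labels in order: BABBBBAAABABAA  (n_A = 7, n_B = 7)
Step 2: Count runs R = 8.
Step 3: Under H0 (random ordering), E[R] = 2*n_A*n_B/(n_A+n_B) + 1 = 2*7*7/14 + 1 = 8.0000.
        Var[R] = 2*n_A*n_B*(2*n_A*n_B - n_A - n_B) / ((n_A+n_B)^2 * (n_A+n_B-1)) = 8232/2548 = 3.2308.
        SD[R] = 1.7974.
Step 4: R = E[R], so z = 0 with no continuity correction.
Step 5: Two-sided p-value via normal approximation = 2*(1 - Phi(|z|)) = 1.000000.
Step 6: alpha = 0.05. fail to reject H0.

R = 8, z = 0.0000, p = 1.000000, fail to reject H0.


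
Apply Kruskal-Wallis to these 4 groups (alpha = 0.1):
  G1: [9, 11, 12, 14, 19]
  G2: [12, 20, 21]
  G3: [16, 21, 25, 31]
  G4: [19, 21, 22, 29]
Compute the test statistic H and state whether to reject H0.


Step 1: Combine all N = 16 observations and assign midranks.
sorted (value, group, rank): (9,G1,1), (11,G1,2), (12,G1,3.5), (12,G2,3.5), (14,G1,5), (16,G3,6), (19,G1,7.5), (19,G4,7.5), (20,G2,9), (21,G2,11), (21,G3,11), (21,G4,11), (22,G4,13), (25,G3,14), (29,G4,15), (31,G3,16)
Step 2: Sum ranks within each group.
R_1 = 19 (n_1 = 5)
R_2 = 23.5 (n_2 = 3)
R_3 = 47 (n_3 = 4)
R_4 = 46.5 (n_4 = 4)
Step 3: H = 12/(N(N+1)) * sum(R_i^2/n_i) - 3(N+1)
     = 12/(16*17) * (19^2/5 + 23.5^2/3 + 47^2/4 + 46.5^2/4) - 3*17
     = 0.044118 * 1349.1 - 51
     = 8.518934.
Step 4: Ties present; correction factor C = 1 - 36/(16^3 - 16) = 0.991176. Corrected H = 8.518934 / 0.991176 = 8.594770.
Step 5: Under H0, H ~ chi^2(3); p-value = 0.035193.
Step 6: alpha = 0.1. reject H0.

H = 8.5948, df = 3, p = 0.035193, reject H0.


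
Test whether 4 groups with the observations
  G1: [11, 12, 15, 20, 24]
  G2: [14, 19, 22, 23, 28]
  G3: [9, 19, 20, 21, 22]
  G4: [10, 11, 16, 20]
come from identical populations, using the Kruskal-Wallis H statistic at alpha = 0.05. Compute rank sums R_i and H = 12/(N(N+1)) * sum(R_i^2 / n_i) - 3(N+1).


Step 1: Combine all N = 19 observations and assign midranks.
sorted (value, group, rank): (9,G3,1), (10,G4,2), (11,G1,3.5), (11,G4,3.5), (12,G1,5), (14,G2,6), (15,G1,7), (16,G4,8), (19,G2,9.5), (19,G3,9.5), (20,G1,12), (20,G3,12), (20,G4,12), (21,G3,14), (22,G2,15.5), (22,G3,15.5), (23,G2,17), (24,G1,18), (28,G2,19)
Step 2: Sum ranks within each group.
R_1 = 45.5 (n_1 = 5)
R_2 = 67 (n_2 = 5)
R_3 = 52 (n_3 = 5)
R_4 = 25.5 (n_4 = 4)
Step 3: H = 12/(N(N+1)) * sum(R_i^2/n_i) - 3(N+1)
     = 12/(19*20) * (45.5^2/5 + 67^2/5 + 52^2/5 + 25.5^2/4) - 3*20
     = 0.031579 * 2015.21 - 60
     = 3.638289.
Step 4: Ties present; correction factor C = 1 - 42/(19^3 - 19) = 0.993860. Corrected H = 3.638289 / 0.993860 = 3.660768.
Step 5: Under H0, H ~ chi^2(3); p-value = 0.300502.
Step 6: alpha = 0.05. fail to reject H0.

H = 3.6608, df = 3, p = 0.300502, fail to reject H0.


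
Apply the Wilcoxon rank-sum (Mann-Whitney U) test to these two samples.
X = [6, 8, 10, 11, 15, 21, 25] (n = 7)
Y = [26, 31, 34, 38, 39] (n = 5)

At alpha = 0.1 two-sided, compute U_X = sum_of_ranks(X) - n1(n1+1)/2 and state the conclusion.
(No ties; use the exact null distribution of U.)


Step 1: Combine and sort all 12 observations; assign midranks.
sorted (value, group): (6,X), (8,X), (10,X), (11,X), (15,X), (21,X), (25,X), (26,Y), (31,Y), (34,Y), (38,Y), (39,Y)
ranks: 6->1, 8->2, 10->3, 11->4, 15->5, 21->6, 25->7, 26->8, 31->9, 34->10, 38->11, 39->12
Step 2: Rank sum for X: R1 = 1 + 2 + 3 + 4 + 5 + 6 + 7 = 28.
Step 3: U_X = R1 - n1(n1+1)/2 = 28 - 7*8/2 = 28 - 28 = 0.
       U_Y = n1*n2 - U_X = 35 - 0 = 35.
Step 4: No ties, so the exact null distribution of U (based on enumerating the C(12,7) = 792 equally likely rank assignments) gives the two-sided p-value.
Step 5: p-value = 0.002525; compare to alpha = 0.1. reject H0.

U_X = 0, p = 0.002525, reject H0 at alpha = 0.1.


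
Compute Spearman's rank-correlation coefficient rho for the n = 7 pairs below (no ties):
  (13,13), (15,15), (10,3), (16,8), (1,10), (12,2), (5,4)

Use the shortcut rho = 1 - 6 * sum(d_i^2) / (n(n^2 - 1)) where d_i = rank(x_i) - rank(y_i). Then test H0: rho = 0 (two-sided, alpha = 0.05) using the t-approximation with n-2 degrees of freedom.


Step 1: Rank x and y separately (midranks; no ties here).
rank(x): 13->5, 15->6, 10->3, 16->7, 1->1, 12->4, 5->2
rank(y): 13->6, 15->7, 3->2, 8->4, 10->5, 2->1, 4->3
Step 2: d_i = R_x(i) - R_y(i); compute d_i^2.
  (5-6)^2=1, (6-7)^2=1, (3-2)^2=1, (7-4)^2=9, (1-5)^2=16, (4-1)^2=9, (2-3)^2=1
sum(d^2) = 38.
Step 3: rho = 1 - 6*38 / (7*(7^2 - 1)) = 1 - 228/336 = 0.321429.
Step 4: Under H0, t = rho * sqrt((n-2)/(1-rho^2)) = 0.7590 ~ t(5).
Step 5: Two-sided p-value from the t-distribution with 5 df = 0.482072.
Step 6: alpha = 0.05. fail to reject H0.

rho = 0.3214, p = 0.482072, fail to reject H0 at alpha = 0.05.


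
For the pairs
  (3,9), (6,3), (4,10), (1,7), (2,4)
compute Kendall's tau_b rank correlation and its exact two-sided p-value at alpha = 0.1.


Step 1: Enumerate the 10 unordered pairs (i,j) with i<j and classify each by sign(x_j-x_i) * sign(y_j-y_i).
  (1,2):dx=+3,dy=-6->D; (1,3):dx=+1,dy=+1->C; (1,4):dx=-2,dy=-2->C; (1,5):dx=-1,dy=-5->C
  (2,3):dx=-2,dy=+7->D; (2,4):dx=-5,dy=+4->D; (2,5):dx=-4,dy=+1->D; (3,4):dx=-3,dy=-3->C
  (3,5):dx=-2,dy=-6->C; (4,5):dx=+1,dy=-3->D
Step 2: C = 5, D = 5, total pairs = 10.
Step 3: tau = (C - D)/(n(n-1)/2) = (5 - 5)/10 = 0.000000.
Step 4: Exact two-sided p-value (enumerate n! = 120 permutations of y under H0): p = 1.000000.
Step 5: alpha = 0.1. fail to reject H0.

tau_b = 0.0000 (C=5, D=5), p = 1.000000, fail to reject H0.


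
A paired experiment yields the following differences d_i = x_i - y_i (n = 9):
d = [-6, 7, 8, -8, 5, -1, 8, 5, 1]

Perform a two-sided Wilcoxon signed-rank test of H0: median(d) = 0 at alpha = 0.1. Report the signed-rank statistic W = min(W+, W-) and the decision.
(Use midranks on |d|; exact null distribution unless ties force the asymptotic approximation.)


Step 1: Drop any zero differences (none here) and take |d_i|.
|d| = [6, 7, 8, 8, 5, 1, 8, 5, 1]
Step 2: Midrank |d_i| (ties get averaged ranks).
ranks: |6|->5, |7|->6, |8|->8, |8|->8, |5|->3.5, |1|->1.5, |8|->8, |5|->3.5, |1|->1.5
Step 3: Attach original signs; sum ranks with positive sign and with negative sign.
W+ = 6 + 8 + 3.5 + 8 + 3.5 + 1.5 = 30.5
W- = 5 + 8 + 1.5 = 14.5
(Check: W+ + W- = 45 should equal n(n+1)/2 = 45.)
Step 4: Test statistic W = min(W+, W-) = 14.5.
Step 5: Ties in |d|, so use the tie-corrected normal approximation.
        E[W] = n(n+1)/4 = 9*10/4 = 22.5.
        Tie groups: |d|=1 (t=2), |d|=5 (t=2), |d|=8 (t=3); sum(t^3 - t) = 36.
        Var[W] = n(n+1)(2n+1)/24 - sum(t^3-t)/48 = 1710/24 - 36/48 = 70.5.
        z = (W - E[W]) / sqrt(Var[W]) = (14.5 - 22.5) / 8.3964 = -0.9528.
        Two-sided p = 2*Phi(z) = 0.340698.
Step 6: alpha = 0.1. fail to reject H0.

W+ = 30.5, W- = 14.5, W = min = 14.5, p = 0.340698, fail to reject H0.


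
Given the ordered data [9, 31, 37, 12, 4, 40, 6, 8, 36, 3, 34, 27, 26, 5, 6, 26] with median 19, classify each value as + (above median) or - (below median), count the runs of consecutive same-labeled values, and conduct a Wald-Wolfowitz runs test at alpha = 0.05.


Step 1: Compute median = 19; label A = above, B = below.
Labels in order: BAABBABBABAAABBA  (n_A = 8, n_B = 8)
Step 2: Count runs R = 10.
Step 3: Under H0 (random ordering), E[R] = 2*n_A*n_B/(n_A+n_B) + 1 = 2*8*8/16 + 1 = 9.0000.
        Var[R] = 2*n_A*n_B*(2*n_A*n_B - n_A - n_B) / ((n_A+n_B)^2 * (n_A+n_B-1)) = 14336/3840 = 3.7333.
        SD[R] = 1.9322.
Step 4: Continuity-corrected z = (R - 0.5 - E[R]) / SD[R] = (10 - 0.5 - 9.0000) / 1.9322 = 0.2588.
Step 5: Two-sided p-value via normal approximation = 2*(1 - Phi(|z|)) = 0.795809.
Step 6: alpha = 0.05. fail to reject H0.

R = 10, z = 0.2588, p = 0.795809, fail to reject H0.


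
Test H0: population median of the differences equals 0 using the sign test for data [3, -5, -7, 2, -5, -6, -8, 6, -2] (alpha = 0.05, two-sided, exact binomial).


Step 1: Discard zero differences. Original n = 9; n_eff = number of nonzero differences = 9.
Nonzero differences (with sign): +3, -5, -7, +2, -5, -6, -8, +6, -2
Step 2: Count signs: positive = 3, negative = 6.
Step 3: Under H0: P(positive) = 0.5, so the number of positives S ~ Bin(9, 0.5).
Step 4: Two-sided exact p-value = sum of Bin(9,0.5) probabilities at or below the observed probability = 0.507812.
Step 5: alpha = 0.05. fail to reject H0.

n_eff = 9, pos = 3, neg = 6, p = 0.507812, fail to reject H0.


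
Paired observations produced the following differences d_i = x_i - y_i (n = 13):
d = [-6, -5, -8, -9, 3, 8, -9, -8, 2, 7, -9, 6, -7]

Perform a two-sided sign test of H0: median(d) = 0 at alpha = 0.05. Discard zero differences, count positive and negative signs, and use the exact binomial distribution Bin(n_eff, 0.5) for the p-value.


Step 1: Discard zero differences. Original n = 13; n_eff = number of nonzero differences = 13.
Nonzero differences (with sign): -6, -5, -8, -9, +3, +8, -9, -8, +2, +7, -9, +6, -7
Step 2: Count signs: positive = 5, negative = 8.
Step 3: Under H0: P(positive) = 0.5, so the number of positives S ~ Bin(13, 0.5).
Step 4: Two-sided exact p-value = sum of Bin(13,0.5) probabilities at or below the observed probability = 0.581055.
Step 5: alpha = 0.05. fail to reject H0.

n_eff = 13, pos = 5, neg = 8, p = 0.581055, fail to reject H0.


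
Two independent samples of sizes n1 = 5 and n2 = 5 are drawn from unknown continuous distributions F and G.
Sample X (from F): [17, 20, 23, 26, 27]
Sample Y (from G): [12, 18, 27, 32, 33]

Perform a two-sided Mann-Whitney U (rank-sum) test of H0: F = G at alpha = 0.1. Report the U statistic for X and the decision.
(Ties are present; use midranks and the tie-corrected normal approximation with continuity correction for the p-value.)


Step 1: Combine and sort all 10 observations; assign midranks.
sorted (value, group): (12,Y), (17,X), (18,Y), (20,X), (23,X), (26,X), (27,X), (27,Y), (32,Y), (33,Y)
ranks: 12->1, 17->2, 18->3, 20->4, 23->5, 26->6, 27->7.5, 27->7.5, 32->9, 33->10
Step 2: Rank sum for X: R1 = 2 + 4 + 5 + 6 + 7.5 = 24.5.
Step 3: U_X = R1 - n1(n1+1)/2 = 24.5 - 5*6/2 = 24.5 - 15 = 9.5.
       U_Y = n1*n2 - U_X = 25 - 9.5 = 15.5.
Step 4: Ties are present, so use the tie-corrected normal approximation (with continuity correction) for the p-value.
Step 5: p-value = 0.600402; compare to alpha = 0.1. fail to reject H0.

U_X = 9.5, p = 0.600402, fail to reject H0 at alpha = 0.1.


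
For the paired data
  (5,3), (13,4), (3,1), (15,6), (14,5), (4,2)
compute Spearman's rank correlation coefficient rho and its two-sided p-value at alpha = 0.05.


Step 1: Rank x and y separately (midranks; no ties here).
rank(x): 5->3, 13->4, 3->1, 15->6, 14->5, 4->2
rank(y): 3->3, 4->4, 1->1, 6->6, 5->5, 2->2
Step 2: d_i = R_x(i) - R_y(i); compute d_i^2.
  (3-3)^2=0, (4-4)^2=0, (1-1)^2=0, (6-6)^2=0, (5-5)^2=0, (2-2)^2=0
sum(d^2) = 0.
Step 3: rho = 1 - 6*0 / (6*(6^2 - 1)) = 1 - 0/210 = 1.000000.
Step 5: Two-sided p-value from the t-distribution with 4 df = 0.000000.
Step 6: alpha = 0.05. reject H0.

rho = 1.0000, p = 0.000000, reject H0 at alpha = 0.05.


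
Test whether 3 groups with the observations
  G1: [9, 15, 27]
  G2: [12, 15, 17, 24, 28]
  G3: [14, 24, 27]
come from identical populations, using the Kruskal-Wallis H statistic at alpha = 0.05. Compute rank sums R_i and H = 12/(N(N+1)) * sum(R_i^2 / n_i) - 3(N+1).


Step 1: Combine all N = 11 observations and assign midranks.
sorted (value, group, rank): (9,G1,1), (12,G2,2), (14,G3,3), (15,G1,4.5), (15,G2,4.5), (17,G2,6), (24,G2,7.5), (24,G3,7.5), (27,G1,9.5), (27,G3,9.5), (28,G2,11)
Step 2: Sum ranks within each group.
R_1 = 15 (n_1 = 3)
R_2 = 31 (n_2 = 5)
R_3 = 20 (n_3 = 3)
Step 3: H = 12/(N(N+1)) * sum(R_i^2/n_i) - 3(N+1)
     = 12/(11*12) * (15^2/3 + 31^2/5 + 20^2/3) - 3*12
     = 0.090909 * 400.533 - 36
     = 0.412121.
Step 4: Ties present; correction factor C = 1 - 18/(11^3 - 11) = 0.986364. Corrected H = 0.412121 / 0.986364 = 0.417819.
Step 5: Under H0, H ~ chi^2(2); p-value = 0.811469.
Step 6: alpha = 0.05. fail to reject H0.

H = 0.4178, df = 2, p = 0.811469, fail to reject H0.


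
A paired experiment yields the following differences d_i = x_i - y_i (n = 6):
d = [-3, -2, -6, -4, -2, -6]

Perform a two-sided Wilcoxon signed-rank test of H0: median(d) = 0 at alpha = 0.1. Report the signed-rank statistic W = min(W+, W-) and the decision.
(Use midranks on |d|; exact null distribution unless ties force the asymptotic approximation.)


Step 1: Drop any zero differences (none here) and take |d_i|.
|d| = [3, 2, 6, 4, 2, 6]
Step 2: Midrank |d_i| (ties get averaged ranks).
ranks: |3|->3, |2|->1.5, |6|->5.5, |4|->4, |2|->1.5, |6|->5.5
Step 3: Attach original signs; sum ranks with positive sign and with negative sign.
W+ = 0 = 0
W- = 3 + 1.5 + 5.5 + 4 + 1.5 + 5.5 = 21
(Check: W+ + W- = 21 should equal n(n+1)/2 = 21.)
Step 4: Test statistic W = min(W+, W-) = 0.
Step 5: Ties in |d|, so use the tie-corrected normal approximation.
        E[W] = n(n+1)/4 = 6*7/4 = 10.5.
        Tie groups: |d|=2 (t=2), |d|=6 (t=2); sum(t^3 - t) = 12.
        Var[W] = n(n+1)(2n+1)/24 - sum(t^3-t)/48 = 546/24 - 12/48 = 22.5.
        z = (W - E[W]) / sqrt(Var[W]) = (0 - 10.5) / 4.7434 = -2.2136.
        Two-sided p = 2*Phi(z) = 0.026857.
Step 6: alpha = 0.1. reject H0.

W+ = 0, W- = 21, W = min = 0, p = 0.026857, reject H0.


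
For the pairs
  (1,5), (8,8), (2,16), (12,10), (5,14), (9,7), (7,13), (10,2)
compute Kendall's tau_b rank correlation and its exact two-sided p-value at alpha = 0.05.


Step 1: Enumerate the 28 unordered pairs (i,j) with i<j and classify each by sign(x_j-x_i) * sign(y_j-y_i).
  (1,2):dx=+7,dy=+3->C; (1,3):dx=+1,dy=+11->C; (1,4):dx=+11,dy=+5->C; (1,5):dx=+4,dy=+9->C
  (1,6):dx=+8,dy=+2->C; (1,7):dx=+6,dy=+8->C; (1,8):dx=+9,dy=-3->D; (2,3):dx=-6,dy=+8->D
  (2,4):dx=+4,dy=+2->C; (2,5):dx=-3,dy=+6->D; (2,6):dx=+1,dy=-1->D; (2,7):dx=-1,dy=+5->D
  (2,8):dx=+2,dy=-6->D; (3,4):dx=+10,dy=-6->D; (3,5):dx=+3,dy=-2->D; (3,6):dx=+7,dy=-9->D
  (3,7):dx=+5,dy=-3->D; (3,8):dx=+8,dy=-14->D; (4,5):dx=-7,dy=+4->D; (4,6):dx=-3,dy=-3->C
  (4,7):dx=-5,dy=+3->D; (4,8):dx=-2,dy=-8->C; (5,6):dx=+4,dy=-7->D; (5,7):dx=+2,dy=-1->D
  (5,8):dx=+5,dy=-12->D; (6,7):dx=-2,dy=+6->D; (6,8):dx=+1,dy=-5->D; (7,8):dx=+3,dy=-11->D
Step 2: C = 9, D = 19, total pairs = 28.
Step 3: tau = (C - D)/(n(n-1)/2) = (9 - 19)/28 = -0.357143.
Step 4: Exact two-sided p-value (enumerate n! = 40320 permutations of y under H0): p = 0.275099.
Step 5: alpha = 0.05. fail to reject H0.

tau_b = -0.3571 (C=9, D=19), p = 0.275099, fail to reject H0.


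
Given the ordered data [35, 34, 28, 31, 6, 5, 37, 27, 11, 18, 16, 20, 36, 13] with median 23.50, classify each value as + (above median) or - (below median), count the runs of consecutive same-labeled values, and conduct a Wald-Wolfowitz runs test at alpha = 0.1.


Step 1: Compute median = 23.50; label A = above, B = below.
Labels in order: AAAABBAABBBBAB  (n_A = 7, n_B = 7)
Step 2: Count runs R = 6.
Step 3: Under H0 (random ordering), E[R] = 2*n_A*n_B/(n_A+n_B) + 1 = 2*7*7/14 + 1 = 8.0000.
        Var[R] = 2*n_A*n_B*(2*n_A*n_B - n_A - n_B) / ((n_A+n_B)^2 * (n_A+n_B-1)) = 8232/2548 = 3.2308.
        SD[R] = 1.7974.
Step 4: Continuity-corrected z = (R + 0.5 - E[R]) / SD[R] = (6 + 0.5 - 8.0000) / 1.7974 = -0.8345.
Step 5: Two-sided p-value via normal approximation = 2*(1 - Phi(|z|)) = 0.403986.
Step 6: alpha = 0.1. fail to reject H0.

R = 6, z = -0.8345, p = 0.403986, fail to reject H0.


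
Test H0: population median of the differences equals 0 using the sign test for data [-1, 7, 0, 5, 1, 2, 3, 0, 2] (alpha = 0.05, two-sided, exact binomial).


Step 1: Discard zero differences. Original n = 9; n_eff = number of nonzero differences = 7.
Nonzero differences (with sign): -1, +7, +5, +1, +2, +3, +2
Step 2: Count signs: positive = 6, negative = 1.
Step 3: Under H0: P(positive) = 0.5, so the number of positives S ~ Bin(7, 0.5).
Step 4: Two-sided exact p-value = sum of Bin(7,0.5) probabilities at or below the observed probability = 0.125000.
Step 5: alpha = 0.05. fail to reject H0.

n_eff = 7, pos = 6, neg = 1, p = 0.125000, fail to reject H0.


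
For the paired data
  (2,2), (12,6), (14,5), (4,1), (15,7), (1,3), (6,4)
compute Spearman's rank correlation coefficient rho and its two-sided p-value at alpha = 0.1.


Step 1: Rank x and y separately (midranks; no ties here).
rank(x): 2->2, 12->5, 14->6, 4->3, 15->7, 1->1, 6->4
rank(y): 2->2, 6->6, 5->5, 1->1, 7->7, 3->3, 4->4
Step 2: d_i = R_x(i) - R_y(i); compute d_i^2.
  (2-2)^2=0, (5-6)^2=1, (6-5)^2=1, (3-1)^2=4, (7-7)^2=0, (1-3)^2=4, (4-4)^2=0
sum(d^2) = 10.
Step 3: rho = 1 - 6*10 / (7*(7^2 - 1)) = 1 - 60/336 = 0.821429.
Step 4: Under H0, t = rho * sqrt((n-2)/(1-rho^2)) = 3.2206 ~ t(5).
Step 5: Two-sided p-value from the t-distribution with 5 df = 0.023449.
Step 6: alpha = 0.1. reject H0.

rho = 0.8214, p = 0.023449, reject H0 at alpha = 0.1.


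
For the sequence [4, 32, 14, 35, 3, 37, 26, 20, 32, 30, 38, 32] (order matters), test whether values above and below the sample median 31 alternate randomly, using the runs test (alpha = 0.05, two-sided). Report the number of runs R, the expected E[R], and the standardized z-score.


Step 1: Compute median = 31; label A = above, B = below.
Labels in order: BABABABBABAA  (n_A = 6, n_B = 6)
Step 2: Count runs R = 10.
Step 3: Under H0 (random ordering), E[R] = 2*n_A*n_B/(n_A+n_B) + 1 = 2*6*6/12 + 1 = 7.0000.
        Var[R] = 2*n_A*n_B*(2*n_A*n_B - n_A - n_B) / ((n_A+n_B)^2 * (n_A+n_B-1)) = 4320/1584 = 2.7273.
        SD[R] = 1.6514.
Step 4: Continuity-corrected z = (R - 0.5 - E[R]) / SD[R] = (10 - 0.5 - 7.0000) / 1.6514 = 1.5138.
Step 5: Two-sided p-value via normal approximation = 2*(1 - Phi(|z|)) = 0.130070.
Step 6: alpha = 0.05. fail to reject H0.

R = 10, z = 1.5138, p = 0.130070, fail to reject H0.


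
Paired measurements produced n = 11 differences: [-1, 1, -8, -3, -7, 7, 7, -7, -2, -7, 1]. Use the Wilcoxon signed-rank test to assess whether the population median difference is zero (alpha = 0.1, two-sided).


Step 1: Drop any zero differences (none here) and take |d_i|.
|d| = [1, 1, 8, 3, 7, 7, 7, 7, 2, 7, 1]
Step 2: Midrank |d_i| (ties get averaged ranks).
ranks: |1|->2, |1|->2, |8|->11, |3|->5, |7|->8, |7|->8, |7|->8, |7|->8, |2|->4, |7|->8, |1|->2
Step 3: Attach original signs; sum ranks with positive sign and with negative sign.
W+ = 2 + 8 + 8 + 2 = 20
W- = 2 + 11 + 5 + 8 + 8 + 4 + 8 = 46
(Check: W+ + W- = 66 should equal n(n+1)/2 = 66.)
Step 4: Test statistic W = min(W+, W-) = 20.
Step 5: Ties in |d|, so use the tie-corrected normal approximation.
        E[W] = n(n+1)/4 = 11*12/4 = 33.
        Tie groups: |d|=1 (t=3), |d|=7 (t=5); sum(t^3 - t) = 144.
        Var[W] = n(n+1)(2n+1)/24 - sum(t^3-t)/48 = 3036/24 - 144/48 = 123.5.
        z = (W - E[W]) / sqrt(Var[W]) = (20 - 33) / 11.1131 = -1.1698.
        Two-sided p = 2*Phi(z) = 0.242083.
Step 6: alpha = 0.1. fail to reject H0.

W+ = 20, W- = 46, W = min = 20, p = 0.242083, fail to reject H0.


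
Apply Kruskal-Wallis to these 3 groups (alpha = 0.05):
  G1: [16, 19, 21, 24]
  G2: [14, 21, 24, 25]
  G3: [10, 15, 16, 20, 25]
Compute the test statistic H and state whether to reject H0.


Step 1: Combine all N = 13 observations and assign midranks.
sorted (value, group, rank): (10,G3,1), (14,G2,2), (15,G3,3), (16,G1,4.5), (16,G3,4.5), (19,G1,6), (20,G3,7), (21,G1,8.5), (21,G2,8.5), (24,G1,10.5), (24,G2,10.5), (25,G2,12.5), (25,G3,12.5)
Step 2: Sum ranks within each group.
R_1 = 29.5 (n_1 = 4)
R_2 = 33.5 (n_2 = 4)
R_3 = 28 (n_3 = 5)
Step 3: H = 12/(N(N+1)) * sum(R_i^2/n_i) - 3(N+1)
     = 12/(13*14) * (29.5^2/4 + 33.5^2/4 + 28^2/5) - 3*14
     = 0.065934 * 654.925 - 42
     = 1.181868.
Step 4: Ties present; correction factor C = 1 - 24/(13^3 - 13) = 0.989011. Corrected H = 1.181868 / 0.989011 = 1.195000.
Step 5: Under H0, H ~ chi^2(2); p-value = 0.550185.
Step 6: alpha = 0.05. fail to reject H0.

H = 1.1950, df = 2, p = 0.550185, fail to reject H0.


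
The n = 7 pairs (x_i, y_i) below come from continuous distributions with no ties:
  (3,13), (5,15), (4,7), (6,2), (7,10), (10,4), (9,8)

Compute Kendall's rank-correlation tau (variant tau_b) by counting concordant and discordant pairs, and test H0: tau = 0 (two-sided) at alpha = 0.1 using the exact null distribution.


Step 1: Enumerate the 21 unordered pairs (i,j) with i<j and classify each by sign(x_j-x_i) * sign(y_j-y_i).
  (1,2):dx=+2,dy=+2->C; (1,3):dx=+1,dy=-6->D; (1,4):dx=+3,dy=-11->D; (1,5):dx=+4,dy=-3->D
  (1,6):dx=+7,dy=-9->D; (1,7):dx=+6,dy=-5->D; (2,3):dx=-1,dy=-8->C; (2,4):dx=+1,dy=-13->D
  (2,5):dx=+2,dy=-5->D; (2,6):dx=+5,dy=-11->D; (2,7):dx=+4,dy=-7->D; (3,4):dx=+2,dy=-5->D
  (3,5):dx=+3,dy=+3->C; (3,6):dx=+6,dy=-3->D; (3,7):dx=+5,dy=+1->C; (4,5):dx=+1,dy=+8->C
  (4,6):dx=+4,dy=+2->C; (4,7):dx=+3,dy=+6->C; (5,6):dx=+3,dy=-6->D; (5,7):dx=+2,dy=-2->D
  (6,7):dx=-1,dy=+4->D
Step 2: C = 7, D = 14, total pairs = 21.
Step 3: tau = (C - D)/(n(n-1)/2) = (7 - 14)/21 = -0.333333.
Step 4: Exact two-sided p-value (enumerate n! = 5040 permutations of y under H0): p = 0.381349.
Step 5: alpha = 0.1. fail to reject H0.

tau_b = -0.3333 (C=7, D=14), p = 0.381349, fail to reject H0.


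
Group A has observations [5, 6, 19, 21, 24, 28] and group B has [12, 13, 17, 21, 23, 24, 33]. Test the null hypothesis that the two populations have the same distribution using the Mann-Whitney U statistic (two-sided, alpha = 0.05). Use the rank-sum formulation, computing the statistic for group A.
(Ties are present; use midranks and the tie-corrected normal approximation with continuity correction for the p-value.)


Step 1: Combine and sort all 13 observations; assign midranks.
sorted (value, group): (5,X), (6,X), (12,Y), (13,Y), (17,Y), (19,X), (21,X), (21,Y), (23,Y), (24,X), (24,Y), (28,X), (33,Y)
ranks: 5->1, 6->2, 12->3, 13->4, 17->5, 19->6, 21->7.5, 21->7.5, 23->9, 24->10.5, 24->10.5, 28->12, 33->13
Step 2: Rank sum for X: R1 = 1 + 2 + 6 + 7.5 + 10.5 + 12 = 39.
Step 3: U_X = R1 - n1(n1+1)/2 = 39 - 6*7/2 = 39 - 21 = 18.
       U_Y = n1*n2 - U_X = 42 - 18 = 24.
Step 4: Ties are present, so use the tie-corrected normal approximation (with continuity correction) for the p-value.
Step 5: p-value = 0.720247; compare to alpha = 0.05. fail to reject H0.

U_X = 18, p = 0.720247, fail to reject H0 at alpha = 0.05.


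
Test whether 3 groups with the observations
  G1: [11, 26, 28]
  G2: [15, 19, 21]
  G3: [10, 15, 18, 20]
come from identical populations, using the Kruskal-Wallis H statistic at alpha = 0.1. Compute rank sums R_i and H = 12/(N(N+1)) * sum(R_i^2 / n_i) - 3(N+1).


Step 1: Combine all N = 10 observations and assign midranks.
sorted (value, group, rank): (10,G3,1), (11,G1,2), (15,G2,3.5), (15,G3,3.5), (18,G3,5), (19,G2,6), (20,G3,7), (21,G2,8), (26,G1,9), (28,G1,10)
Step 2: Sum ranks within each group.
R_1 = 21 (n_1 = 3)
R_2 = 17.5 (n_2 = 3)
R_3 = 16.5 (n_3 = 4)
Step 3: H = 12/(N(N+1)) * sum(R_i^2/n_i) - 3(N+1)
     = 12/(10*11) * (21^2/3 + 17.5^2/3 + 16.5^2/4) - 3*11
     = 0.109091 * 317.146 - 33
     = 1.597727.
Step 4: Ties present; correction factor C = 1 - 6/(10^3 - 10) = 0.993939. Corrected H = 1.597727 / 0.993939 = 1.607470.
Step 5: Under H0, H ~ chi^2(2); p-value = 0.447654.
Step 6: alpha = 0.1. fail to reject H0.

H = 1.6075, df = 2, p = 0.447654, fail to reject H0.


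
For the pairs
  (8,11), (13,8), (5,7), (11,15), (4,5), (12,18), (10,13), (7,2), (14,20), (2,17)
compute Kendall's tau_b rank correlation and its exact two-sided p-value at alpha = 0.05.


Step 1: Enumerate the 45 unordered pairs (i,j) with i<j and classify each by sign(x_j-x_i) * sign(y_j-y_i).
  (1,2):dx=+5,dy=-3->D; (1,3):dx=-3,dy=-4->C; (1,4):dx=+3,dy=+4->C; (1,5):dx=-4,dy=-6->C
  (1,6):dx=+4,dy=+7->C; (1,7):dx=+2,dy=+2->C; (1,8):dx=-1,dy=-9->C; (1,9):dx=+6,dy=+9->C
  (1,10):dx=-6,dy=+6->D; (2,3):dx=-8,dy=-1->C; (2,4):dx=-2,dy=+7->D; (2,5):dx=-9,dy=-3->C
  (2,6):dx=-1,dy=+10->D; (2,7):dx=-3,dy=+5->D; (2,8):dx=-6,dy=-6->C; (2,9):dx=+1,dy=+12->C
  (2,10):dx=-11,dy=+9->D; (3,4):dx=+6,dy=+8->C; (3,5):dx=-1,dy=-2->C; (3,6):dx=+7,dy=+11->C
  (3,7):dx=+5,dy=+6->C; (3,8):dx=+2,dy=-5->D; (3,9):dx=+9,dy=+13->C; (3,10):dx=-3,dy=+10->D
  (4,5):dx=-7,dy=-10->C; (4,6):dx=+1,dy=+3->C; (4,7):dx=-1,dy=-2->C; (4,8):dx=-4,dy=-13->C
  (4,9):dx=+3,dy=+5->C; (4,10):dx=-9,dy=+2->D; (5,6):dx=+8,dy=+13->C; (5,7):dx=+6,dy=+8->C
  (5,8):dx=+3,dy=-3->D; (5,9):dx=+10,dy=+15->C; (5,10):dx=-2,dy=+12->D; (6,7):dx=-2,dy=-5->C
  (6,8):dx=-5,dy=-16->C; (6,9):dx=+2,dy=+2->C; (6,10):dx=-10,dy=-1->C; (7,8):dx=-3,dy=-11->C
  (7,9):dx=+4,dy=+7->C; (7,10):dx=-8,dy=+4->D; (8,9):dx=+7,dy=+18->C; (8,10):dx=-5,dy=+15->D
  (9,10):dx=-12,dy=-3->C
Step 2: C = 32, D = 13, total pairs = 45.
Step 3: tau = (C - D)/(n(n-1)/2) = (32 - 13)/45 = 0.422222.
Step 4: Exact two-sided p-value (enumerate n! = 3628800 permutations of y under H0): p = 0.108313.
Step 5: alpha = 0.05. fail to reject H0.

tau_b = 0.4222 (C=32, D=13), p = 0.108313, fail to reject H0.


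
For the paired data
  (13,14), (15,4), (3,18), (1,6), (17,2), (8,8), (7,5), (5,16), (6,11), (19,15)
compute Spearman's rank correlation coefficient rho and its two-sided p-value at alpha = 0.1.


Step 1: Rank x and y separately (midranks; no ties here).
rank(x): 13->7, 15->8, 3->2, 1->1, 17->9, 8->6, 7->5, 5->3, 6->4, 19->10
rank(y): 14->7, 4->2, 18->10, 6->4, 2->1, 8->5, 5->3, 16->9, 11->6, 15->8
Step 2: d_i = R_x(i) - R_y(i); compute d_i^2.
  (7-7)^2=0, (8-2)^2=36, (2-10)^2=64, (1-4)^2=9, (9-1)^2=64, (6-5)^2=1, (5-3)^2=4, (3-9)^2=36, (4-6)^2=4, (10-8)^2=4
sum(d^2) = 222.
Step 3: rho = 1 - 6*222 / (10*(10^2 - 1)) = 1 - 1332/990 = -0.345455.
Step 4: Under H0, t = rho * sqrt((n-2)/(1-rho^2)) = -1.0412 ~ t(8).
Step 5: Two-sided p-value from the t-distribution with 8 df = 0.328227.
Step 6: alpha = 0.1. fail to reject H0.

rho = -0.3455, p = 0.328227, fail to reject H0 at alpha = 0.1.


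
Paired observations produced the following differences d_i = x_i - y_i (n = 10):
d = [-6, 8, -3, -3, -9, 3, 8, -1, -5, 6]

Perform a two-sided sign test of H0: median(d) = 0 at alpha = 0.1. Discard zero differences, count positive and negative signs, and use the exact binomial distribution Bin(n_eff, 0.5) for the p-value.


Step 1: Discard zero differences. Original n = 10; n_eff = number of nonzero differences = 10.
Nonzero differences (with sign): -6, +8, -3, -3, -9, +3, +8, -1, -5, +6
Step 2: Count signs: positive = 4, negative = 6.
Step 3: Under H0: P(positive) = 0.5, so the number of positives S ~ Bin(10, 0.5).
Step 4: Two-sided exact p-value = sum of Bin(10,0.5) probabilities at or below the observed probability = 0.753906.
Step 5: alpha = 0.1. fail to reject H0.

n_eff = 10, pos = 4, neg = 6, p = 0.753906, fail to reject H0.


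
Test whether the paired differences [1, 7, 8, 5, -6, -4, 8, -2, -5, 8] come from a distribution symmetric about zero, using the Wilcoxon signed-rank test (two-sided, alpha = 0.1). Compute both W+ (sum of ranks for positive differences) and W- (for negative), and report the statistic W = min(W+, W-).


Step 1: Drop any zero differences (none here) and take |d_i|.
|d| = [1, 7, 8, 5, 6, 4, 8, 2, 5, 8]
Step 2: Midrank |d_i| (ties get averaged ranks).
ranks: |1|->1, |7|->7, |8|->9, |5|->4.5, |6|->6, |4|->3, |8|->9, |2|->2, |5|->4.5, |8|->9
Step 3: Attach original signs; sum ranks with positive sign and with negative sign.
W+ = 1 + 7 + 9 + 4.5 + 9 + 9 = 39.5
W- = 6 + 3 + 2 + 4.5 = 15.5
(Check: W+ + W- = 55 should equal n(n+1)/2 = 55.)
Step 4: Test statistic W = min(W+, W-) = 15.5.
Step 5: Ties in |d|, so use the tie-corrected normal approximation.
        E[W] = n(n+1)/4 = 10*11/4 = 27.5.
        Tie groups: |d|=5 (t=2), |d|=8 (t=3); sum(t^3 - t) = 30.
        Var[W] = n(n+1)(2n+1)/24 - sum(t^3-t)/48 = 2310/24 - 30/48 = 95.625.
        z = (W - E[W]) / sqrt(Var[W]) = (15.5 - 27.5) / 9.7788 = -1.2271.
        Two-sided p = 2*Phi(z) = 0.219768.
Step 6: alpha = 0.1. fail to reject H0.

W+ = 39.5, W- = 15.5, W = min = 15.5, p = 0.219768, fail to reject H0.


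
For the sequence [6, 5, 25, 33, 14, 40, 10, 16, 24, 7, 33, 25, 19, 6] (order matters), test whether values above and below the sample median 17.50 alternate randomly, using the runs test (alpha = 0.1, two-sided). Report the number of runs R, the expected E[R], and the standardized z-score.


Step 1: Compute median = 17.50; label A = above, B = below.
Labels in order: BBAABABBABAAAB  (n_A = 7, n_B = 7)
Step 2: Count runs R = 9.
Step 3: Under H0 (random ordering), E[R] = 2*n_A*n_B/(n_A+n_B) + 1 = 2*7*7/14 + 1 = 8.0000.
        Var[R] = 2*n_A*n_B*(2*n_A*n_B - n_A - n_B) / ((n_A+n_B)^2 * (n_A+n_B-1)) = 8232/2548 = 3.2308.
        SD[R] = 1.7974.
Step 4: Continuity-corrected z = (R - 0.5 - E[R]) / SD[R] = (9 - 0.5 - 8.0000) / 1.7974 = 0.2782.
Step 5: Two-sided p-value via normal approximation = 2*(1 - Phi(|z|)) = 0.780879.
Step 6: alpha = 0.1. fail to reject H0.

R = 9, z = 0.2782, p = 0.780879, fail to reject H0.
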